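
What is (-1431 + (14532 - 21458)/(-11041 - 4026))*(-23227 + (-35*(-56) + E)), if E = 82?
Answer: 24032655365/793 ≈ 3.0306e+7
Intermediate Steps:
(-1431 + (14532 - 21458)/(-11041 - 4026))*(-23227 + (-35*(-56) + E)) = (-1431 + (14532 - 21458)/(-11041 - 4026))*(-23227 + (-35*(-56) + 82)) = (-1431 - 6926/(-15067))*(-23227 + (1960 + 82)) = (-1431 - 6926*(-1/15067))*(-23227 + 2042) = (-1431 + 6926/15067)*(-21185) = -21553951/15067*(-21185) = 24032655365/793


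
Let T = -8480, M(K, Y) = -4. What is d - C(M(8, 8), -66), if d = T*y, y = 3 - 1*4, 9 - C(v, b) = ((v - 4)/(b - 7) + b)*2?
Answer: 608763/73 ≈ 8339.2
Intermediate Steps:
C(v, b) = 9 - 2*b - 2*(-4 + v)/(-7 + b) (C(v, b) = 9 - ((v - 4)/(b - 7) + b)*2 = 9 - ((-4 + v)/(-7 + b) + b)*2 = 9 - (b + (-4 + v)/(-7 + b))*2 = 9 - (2*b + 2*(-4 + v)/(-7 + b)) = 9 + (-2*b - 2*(-4 + v)/(-7 + b)) = 9 - 2*b - 2*(-4 + v)/(-7 + b))
y = -1 (y = 3 - 4 = -1)
d = 8480 (d = -8480*(-1) = 8480)
d - C(M(8, 8), -66) = 8480 - (-55 - 2*(-4) - 2*(-66)² + 23*(-66))/(-7 - 66) = 8480 - (-55 + 8 - 2*4356 - 1518)/(-73) = 8480 - (-1)*(-55 + 8 - 8712 - 1518)/73 = 8480 - (-1)*(-10277)/73 = 8480 - 1*10277/73 = 8480 - 10277/73 = 608763/73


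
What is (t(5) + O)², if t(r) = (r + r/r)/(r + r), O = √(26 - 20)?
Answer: 159/25 + 6*√6/5 ≈ 9.2994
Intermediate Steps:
O = √6 ≈ 2.4495
t(r) = (1 + r)/(2*r) (t(r) = (r + 1)/((2*r)) = (1 + r)*(1/(2*r)) = (1 + r)/(2*r))
(t(5) + O)² = ((½)*(1 + 5)/5 + √6)² = ((½)*(⅕)*6 + √6)² = (⅗ + √6)²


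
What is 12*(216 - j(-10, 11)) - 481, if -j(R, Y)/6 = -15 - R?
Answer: 1751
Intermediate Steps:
j(R, Y) = 90 + 6*R (j(R, Y) = -6*(-15 - R) = 90 + 6*R)
12*(216 - j(-10, 11)) - 481 = 12*(216 - (90 + 6*(-10))) - 481 = 12*(216 - (90 - 60)) - 481 = 12*(216 - 1*30) - 481 = 12*(216 - 30) - 481 = 12*186 - 481 = 2232 - 481 = 1751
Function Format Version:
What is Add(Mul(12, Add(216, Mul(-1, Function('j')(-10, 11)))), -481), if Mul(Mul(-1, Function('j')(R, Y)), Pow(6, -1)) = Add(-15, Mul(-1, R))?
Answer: 1751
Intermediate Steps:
Function('j')(R, Y) = Add(90, Mul(6, R)) (Function('j')(R, Y) = Mul(-6, Add(-15, Mul(-1, R))) = Add(90, Mul(6, R)))
Add(Mul(12, Add(216, Mul(-1, Function('j')(-10, 11)))), -481) = Add(Mul(12, Add(216, Mul(-1, Add(90, Mul(6, -10))))), -481) = Add(Mul(12, Add(216, Mul(-1, Add(90, -60)))), -481) = Add(Mul(12, Add(216, Mul(-1, 30))), -481) = Add(Mul(12, Add(216, -30)), -481) = Add(Mul(12, 186), -481) = Add(2232, -481) = 1751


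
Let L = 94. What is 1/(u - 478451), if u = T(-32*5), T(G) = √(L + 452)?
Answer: -478451/228915358855 - √546/228915358855 ≈ -2.0902e-6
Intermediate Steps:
T(G) = √546 (T(G) = √(94 + 452) = √546)
u = √546 ≈ 23.367
1/(u - 478451) = 1/(√546 - 478451) = 1/(-478451 + √546)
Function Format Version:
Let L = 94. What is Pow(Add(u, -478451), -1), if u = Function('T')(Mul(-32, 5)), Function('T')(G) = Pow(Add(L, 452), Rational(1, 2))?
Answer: Add(Rational(-478451, 228915358855), Mul(Rational(-1, 228915358855), Pow(546, Rational(1, 2)))) ≈ -2.0902e-6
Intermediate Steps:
Function('T')(G) = Pow(546, Rational(1, 2)) (Function('T')(G) = Pow(Add(94, 452), Rational(1, 2)) = Pow(546, Rational(1, 2)))
u = Pow(546, Rational(1, 2)) ≈ 23.367
Pow(Add(u, -478451), -1) = Pow(Add(Pow(546, Rational(1, 2)), -478451), -1) = Pow(Add(-478451, Pow(546, Rational(1, 2))), -1)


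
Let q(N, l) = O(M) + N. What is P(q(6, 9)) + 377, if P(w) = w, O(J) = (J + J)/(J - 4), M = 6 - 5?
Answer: 1147/3 ≈ 382.33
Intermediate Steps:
M = 1
O(J) = 2*J/(-4 + J) (O(J) = (2*J)/(-4 + J) = 2*J/(-4 + J))
q(N, l) = -2/3 + N (q(N, l) = 2*1/(-4 + 1) + N = 2*1/(-3) + N = 2*1*(-1/3) + N = -2/3 + N)
P(q(6, 9)) + 377 = (-2/3 + 6) + 377 = 16/3 + 377 = 1147/3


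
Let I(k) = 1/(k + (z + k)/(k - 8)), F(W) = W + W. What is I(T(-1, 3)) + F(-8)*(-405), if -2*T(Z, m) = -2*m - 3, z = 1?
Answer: 265694/41 ≈ 6480.3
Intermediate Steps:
T(Z, m) = 3/2 + m (T(Z, m) = -(-2*m - 3)/2 = -(-3 - 2*m)/2 = 3/2 + m)
F(W) = 2*W
I(k) = 1/(k + (1 + k)/(-8 + k)) (I(k) = 1/(k + (1 + k)/(k - 8)) = 1/(k + (1 + k)/(-8 + k)))
I(T(-1, 3)) + F(-8)*(-405) = (-8 + (3/2 + 3))/(1 + (3/2 + 3)² - 7*(3/2 + 3)) + (2*(-8))*(-405) = (-8 + 9/2)/(1 + (9/2)² - 7*9/2) - 16*(-405) = -7/2/(1 + 81/4 - 63/2) + 6480 = -7/2/(-41/4) + 6480 = -4/41*(-7/2) + 6480 = 14/41 + 6480 = 265694/41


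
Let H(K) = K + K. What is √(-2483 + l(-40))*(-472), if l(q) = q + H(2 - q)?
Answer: -1416*I*√271 ≈ -23310.0*I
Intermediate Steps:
H(K) = 2*K
l(q) = 4 - q (l(q) = q + 2*(2 - q) = q + (4 - 2*q) = 4 - q)
√(-2483 + l(-40))*(-472) = √(-2483 + (4 - 1*(-40)))*(-472) = √(-2483 + (4 + 40))*(-472) = √(-2483 + 44)*(-472) = √(-2439)*(-472) = (3*I*√271)*(-472) = -1416*I*√271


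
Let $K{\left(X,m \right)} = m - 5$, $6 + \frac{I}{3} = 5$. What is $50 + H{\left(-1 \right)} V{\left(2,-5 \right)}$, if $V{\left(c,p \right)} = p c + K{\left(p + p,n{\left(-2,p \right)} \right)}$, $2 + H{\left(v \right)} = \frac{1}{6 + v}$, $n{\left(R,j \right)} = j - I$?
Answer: $\frac{403}{5} \approx 80.6$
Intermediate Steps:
$I = -3$ ($I = -18 + 3 \cdot 5 = -18 + 15 = -3$)
$n{\left(R,j \right)} = 3 + j$ ($n{\left(R,j \right)} = j - -3 = j + 3 = 3 + j$)
$H{\left(v \right)} = -2 + \frac{1}{6 + v}$
$K{\left(X,m \right)} = -5 + m$
$V{\left(c,p \right)} = -2 + p + c p$ ($V{\left(c,p \right)} = p c + \left(-5 + \left(3 + p\right)\right) = c p + \left(-2 + p\right) = -2 + p + c p$)
$50 + H{\left(-1 \right)} V{\left(2,-5 \right)} = 50 + \frac{-11 - -2}{6 - 1} \left(-2 - 5 + 2 \left(-5\right)\right) = 50 + \frac{-11 + 2}{5} \left(-2 - 5 - 10\right) = 50 + \frac{1}{5} \left(-9\right) \left(-17\right) = 50 - - \frac{153}{5} = 50 + \frac{153}{5} = \frac{403}{5}$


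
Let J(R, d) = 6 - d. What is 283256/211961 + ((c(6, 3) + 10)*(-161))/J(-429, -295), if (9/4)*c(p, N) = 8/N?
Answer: -1143420890/246086721 ≈ -4.6464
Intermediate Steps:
c(p, N) = 32/(9*N) (c(p, N) = 4*(8/N)/9 = 32/(9*N))
283256/211961 + ((c(6, 3) + 10)*(-161))/J(-429, -295) = 283256/211961 + (((32/9)/3 + 10)*(-161))/(6 - 1*(-295)) = 283256*(1/211961) + (((32/9)*(⅓) + 10)*(-161))/(6 + 295) = 283256/211961 + ((32/27 + 10)*(-161))/301 = 283256/211961 + ((302/27)*(-161))*(1/301) = 283256/211961 - 48622/27*1/301 = 283256/211961 - 6946/1161 = -1143420890/246086721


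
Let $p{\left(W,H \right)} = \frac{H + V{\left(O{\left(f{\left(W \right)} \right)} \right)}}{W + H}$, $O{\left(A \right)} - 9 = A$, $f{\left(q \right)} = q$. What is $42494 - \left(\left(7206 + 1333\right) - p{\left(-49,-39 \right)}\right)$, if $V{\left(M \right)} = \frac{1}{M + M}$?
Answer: $\frac{239046321}{7040} \approx 33955.0$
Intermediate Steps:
$O{\left(A \right)} = 9 + A$
$V{\left(M \right)} = \frac{1}{2 M}$
$p{\left(W,H \right)} = \frac{H + \frac{1}{2 \left(9 + W\right)}}{H + W}$ ($p{\left(W,H \right)} = \frac{H + \frac{1}{2 \left(9 + W\right)}}{W + H} = \frac{H + \frac{1}{2 \left(9 + W\right)}}{H + W}$)
$42494 - \left(\left(7206 + 1333\right) - p{\left(-49,-39 \right)}\right) = 42494 - \left(\left(7206 + 1333\right) - \frac{\frac{1}{2} - 39 \left(9 - 49\right)}{\left(9 - 49\right) \left(-39 - 49\right)}\right) = 42494 - \left(8539 - \frac{\frac{1}{2} - -1560}{\left(-40\right) \left(-88\right)}\right) = 42494 - \left(8539 - \left(- \frac{1}{40}\right) \left(- \frac{1}{88}\right) \left(\frac{1}{2} + 1560\right)\right) = 42494 - \left(8539 - \left(- \frac{1}{40}\right) \left(- \frac{1}{88}\right) \frac{3121}{2}\right) = 42494 - \left(8539 - \frac{3121}{7040}\right) = 42494 - \frac{60111439}{7040} = \frac{239046321}{7040}$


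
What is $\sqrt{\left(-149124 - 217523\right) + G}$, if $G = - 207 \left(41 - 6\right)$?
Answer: $2 i \sqrt{93473} \approx 611.47 i$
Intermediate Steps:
$G = -7245$ ($G = - 207 \left(41 - 6\right) = \left(-207\right) 35 = -7245$)
$\sqrt{\left(-149124 - 217523\right) + G} = \sqrt{\left(-149124 - 217523\right) - 7245} = \sqrt{-366647 - 7245} = \sqrt{-373892} = 2 i \sqrt{93473}$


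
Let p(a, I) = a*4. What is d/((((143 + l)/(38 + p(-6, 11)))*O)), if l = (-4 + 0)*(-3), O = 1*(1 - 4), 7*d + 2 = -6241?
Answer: 4162/155 ≈ 26.852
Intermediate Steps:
d = -6243/7 (d = -2/7 + (⅐)*(-6241) = -2/7 - 6241/7 = -6243/7 ≈ -891.86)
p(a, I) = 4*a
O = -3 (O = 1*(-3) = -3)
l = 12 (l = -4*(-3) = 12)
d/((((143 + l)/(38 + p(-6, 11)))*O)) = -6243*(-(38 + 4*(-6))/(3*(143 + 12)))/7 = -6243/(7*((155/(38 - 24))*(-3))) = -6243/(7*((155/14)*(-3))) = -6243/(7*(-465/14)) = -6243/7*(-14/465) = 4162/155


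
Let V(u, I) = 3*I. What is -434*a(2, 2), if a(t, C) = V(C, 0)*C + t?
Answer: -868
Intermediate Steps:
a(t, C) = t (a(t, C) = (3*0)*C + t = 0*C + t = 0 + t = t)
-434*a(2, 2) = -434*2 = -868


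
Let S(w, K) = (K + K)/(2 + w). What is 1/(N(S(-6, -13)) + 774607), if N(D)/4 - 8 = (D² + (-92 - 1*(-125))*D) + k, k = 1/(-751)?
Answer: 751/582525162 ≈ 1.2892e-6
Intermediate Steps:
k = -1/751 ≈ -0.0013316
S(w, K) = 2*K/(2 + w) (S(w, K) = (2*K)/(2 + w) = 2*K/(2 + w))
N(D) = 24028/751 + 4*D² + 132*D (N(D) = 32 + 4*((D² + (-92 - 1*(-125))*D) - 1/751) = 32 + 4*((D² + (-92 + 125)*D) - 1/751) = 32 + 4*((D² + 33*D) - 1/751) = 32 + 4*(-1/751 + D² + 33*D) = 32 + (-4/751 + 4*D² + 132*D) = 24028/751 + 4*D² + 132*D)
1/(N(S(-6, -13)) + 774607) = 1/((24028/751 + 4*(2*(-13)/(2 - 6))² + 132*(2*(-13)/(2 - 6))) + 774607) = 1/((24028/751 + 4*(2*(-13)/(-4))² + 132*(2*(-13)/(-4))) + 774607) = 1/((24028/751 + 4*(2*(-13)*(-¼))² + 132*(2*(-13)*(-¼))) + 774607) = 1/((24028/751 + 4*(13/2)² + 132*(13/2)) + 774607) = 1/((24028/751 + 4*(169/4) + 858) + 774607) = 1/((24028/751 + 169 + 858) + 774607) = 1/(795305/751 + 774607) = 1/(582525162/751) = 751/582525162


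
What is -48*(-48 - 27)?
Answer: 3600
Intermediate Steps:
-48*(-48 - 27) = -48*(-75) = 3600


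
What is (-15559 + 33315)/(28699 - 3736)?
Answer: 17756/24963 ≈ 0.71129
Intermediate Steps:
(-15559 + 33315)/(28699 - 3736) = 17756/24963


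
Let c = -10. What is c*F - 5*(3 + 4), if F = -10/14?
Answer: -195/7 ≈ -27.857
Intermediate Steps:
F = -5/7 (F = -10*1/14 = -5/7 ≈ -0.71429)
c*F - 5*(3 + 4) = -10*(-5/7) - 5*(3 + 4) = 50/7 - 5*7 = 50/7 - 35 = -195/7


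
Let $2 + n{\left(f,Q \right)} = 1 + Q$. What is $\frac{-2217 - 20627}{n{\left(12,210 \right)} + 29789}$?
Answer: $- \frac{11422}{14999} \approx -0.76152$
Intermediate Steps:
$n{\left(f,Q \right)} = -1 + Q$ ($n{\left(f,Q \right)} = -2 + \left(1 + Q\right) = -1 + Q$)
$\frac{-2217 - 20627}{n{\left(12,210 \right)} + 29789} = \frac{-2217 - 20627}{\left(-1 + 210\right) + 29789} = - \frac{22844}{209 + 29789} = - \frac{22844}{29998} = \left(-22844\right) \frac{1}{29998} = - \frac{11422}{14999}$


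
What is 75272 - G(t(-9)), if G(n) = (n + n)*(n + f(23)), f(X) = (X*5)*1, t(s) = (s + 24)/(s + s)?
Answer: 1358321/18 ≈ 75462.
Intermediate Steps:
t(s) = (24 + s)/(2*s) (t(s) = (24 + s)/((2*s)) = (24 + s)*(1/(2*s)) = (24 + s)/(2*s))
f(X) = 5*X (f(X) = (5*X)*1 = 5*X)
G(n) = 2*n*(115 + n) (G(n) = (n + n)*(n + 5*23) = (2*n)*(n + 115) = (2*n)*(115 + n) = 2*n*(115 + n))
75272 - G(t(-9)) = 75272 - 2*(½)*(24 - 9)/(-9)*(115 + (½)*(24 - 9)/(-9)) = 75272 - 2*(½)*(-⅑)*15*(115 + (½)*(-⅑)*15) = 75272 - 2*(-5)*(115 - ⅚)/6 = 75272 - 2*(-5)*685/(6*6) = 75272 - 1*(-3425/18) = 75272 + 3425/18 = 1358321/18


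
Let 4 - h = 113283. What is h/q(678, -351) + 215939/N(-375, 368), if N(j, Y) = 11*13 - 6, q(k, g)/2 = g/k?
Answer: 1778937062/16029 ≈ 1.1098e+5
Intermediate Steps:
q(k, g) = 2*g/k (q(k, g) = 2*(g/k) = 2*g/k)
N(j, Y) = 137 (N(j, Y) = 143 - 6 = 137)
h = -113279 (h = 4 - 1*113283 = 4 - 113283 = -113279)
h/q(678, -351) + 215939/N(-375, 368) = -113279/(2*(-351)/678) + 215939/137 = -113279/(2*(-351)*(1/678)) + 215939*(1/137) = -113279/(-117/113) + 215939/137 = -113279*(-113/117) + 215939/137 = 12800527/117 + 215939/137 = 1778937062/16029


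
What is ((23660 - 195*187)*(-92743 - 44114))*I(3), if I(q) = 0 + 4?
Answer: 7009815540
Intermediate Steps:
I(q) = 4
((23660 - 195*187)*(-92743 - 44114))*I(3) = ((23660 - 195*187)*(-92743 - 44114))*4 = ((23660 - 36465)*(-136857))*4 = -12805*(-136857)*4 = 1752453885*4 = 7009815540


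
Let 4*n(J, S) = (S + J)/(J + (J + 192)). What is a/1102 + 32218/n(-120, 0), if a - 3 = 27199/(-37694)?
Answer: 10706373803687/207693940 ≈ 51549.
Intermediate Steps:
n(J, S) = (J + S)/(4*(192 + 2*J)) (n(J, S) = ((S + J)/(J + (J + 192)))/4 = ((J + S)/(J + (192 + J)))/4 = ((J + S)/(192 + 2*J))/4 = (J + S)/(4*(192 + 2*J)))
a = 85883/37694 (a = 3 + 27199/(-37694) = 3 + 27199*(-1/37694) = 3 - 27199/37694 = 85883/37694 ≈ 2.2784)
a/1102 + 32218/n(-120, 0) = (85883/37694)/1102 + 32218/(((-120 + 0)/(8*(96 - 120)))) = (85883/37694)*(1/1102) + 32218/(((1/8)*(-120)/(-24))) = 85883/41538788 + 32218/(((1/8)*(-1/24)*(-120))) = 85883/41538788 + 32218/(5/8) = 85883/41538788 + 32218*(8/5) = 85883/41538788 + 257744/5 = 10706373803687/207693940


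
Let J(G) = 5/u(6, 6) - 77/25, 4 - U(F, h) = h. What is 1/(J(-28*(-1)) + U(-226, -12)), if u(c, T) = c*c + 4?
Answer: 200/2609 ≈ 0.076658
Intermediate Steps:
u(c, T) = 4 + c**2 (u(c, T) = c**2 + 4 = 4 + c**2)
U(F, h) = 4 - h
J(G) = -591/200 (J(G) = 5/(4 + 6**2) - 77/25 = 5/(4 + 36) - 77*1/25 = 5/40 - 77/25 = 5*(1/40) - 77/25 = 1/8 - 77/25 = -591/200)
1/(J(-28*(-1)) + U(-226, -12)) = 1/(-591/200 + (4 - 1*(-12))) = 1/(-591/200 + (4 + 12)) = 1/(-591/200 + 16) = 1/(2609/200) = 200/2609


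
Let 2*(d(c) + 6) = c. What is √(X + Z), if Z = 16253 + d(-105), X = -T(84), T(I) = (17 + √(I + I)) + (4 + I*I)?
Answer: √(36470 - 8*√42)/2 ≈ 95.418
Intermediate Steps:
d(c) = -6 + c/2
T(I) = 21 + I² + √2*√I (T(I) = (17 + √(2*I)) + (4 + I²) = (17 + √2*√I) + (4 + I²) = 21 + I² + √2*√I)
X = -7077 - 2*√42 (X = -(21 + 84² + √2*√84) = -(21 + 7056 + √2*(2*√21)) = -(21 + 7056 + 2*√42) = -(7077 + 2*√42) = -7077 - 2*√42 ≈ -7090.0)
Z = 32389/2 (Z = 16253 + (-6 + (½)*(-105)) = 16253 + (-6 - 105/2) = 16253 - 117/2 = 32389/2 ≈ 16195.)
√(X + Z) = √((-7077 - 2*√42) + 32389/2) = √(18235/2 - 2*√42)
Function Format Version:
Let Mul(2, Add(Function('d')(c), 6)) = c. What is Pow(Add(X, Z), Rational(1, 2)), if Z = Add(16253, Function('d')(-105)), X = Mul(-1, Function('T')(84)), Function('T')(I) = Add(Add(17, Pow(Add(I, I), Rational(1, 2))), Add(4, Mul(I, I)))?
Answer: Mul(Rational(1, 2), Pow(Add(36470, Mul(-8, Pow(42, Rational(1, 2)))), Rational(1, 2))) ≈ 95.418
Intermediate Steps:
Function('d')(c) = Add(-6, Mul(Rational(1, 2), c))
Function('T')(I) = Add(21, Pow(I, 2), Mul(Pow(2, Rational(1, 2)), Pow(I, Rational(1, 2)))) (Function('T')(I) = Add(Add(17, Pow(Mul(2, I), Rational(1, 2))), Add(4, Pow(I, 2))) = Add(Add(17, Mul(Pow(2, Rational(1, 2)), Pow(I, Rational(1, 2)))), Add(4, Pow(I, 2))) = Add(21, Pow(I, 2), Mul(Pow(2, Rational(1, 2)), Pow(I, Rational(1, 2)))))
X = Add(-7077, Mul(-2, Pow(42, Rational(1, 2)))) (X = Mul(-1, Add(21, Pow(84, 2), Mul(Pow(2, Rational(1, 2)), Pow(84, Rational(1, 2))))) = Mul(-1, Add(21, 7056, Mul(Pow(2, Rational(1, 2)), Mul(2, Pow(21, Rational(1, 2)))))) = Mul(-1, Add(21, 7056, Mul(2, Pow(42, Rational(1, 2))))) = Mul(-1, Add(7077, Mul(2, Pow(42, Rational(1, 2))))) = Add(-7077, Mul(-2, Pow(42, Rational(1, 2)))) ≈ -7090.0)
Z = Rational(32389, 2) (Z = Add(16253, Add(-6, Mul(Rational(1, 2), -105))) = Add(16253, Add(-6, Rational(-105, 2))) = Add(16253, Rational(-117, 2)) = Rational(32389, 2) ≈ 16195.)
Pow(Add(X, Z), Rational(1, 2)) = Pow(Add(Add(-7077, Mul(-2, Pow(42, Rational(1, 2)))), Rational(32389, 2)), Rational(1, 2)) = Pow(Add(Rational(18235, 2), Mul(-2, Pow(42, Rational(1, 2)))), Rational(1, 2))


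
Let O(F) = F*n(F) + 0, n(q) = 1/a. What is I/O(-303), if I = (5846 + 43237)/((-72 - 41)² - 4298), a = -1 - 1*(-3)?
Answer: -32722/855571 ≈ -0.038246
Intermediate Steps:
a = 2 (a = -1 + 3 = 2)
n(q) = ½ (n(q) = 1/2 = ½)
O(F) = F/2 (O(F) = F*(½) + 0 = F/2 + 0 = F/2)
I = 49083/8471 (I = 49083/((-113)² - 4298) = 49083/(12769 - 4298) = 49083/8471 ≈ 5.7942)
I/O(-303) = 49083/(8471*(((½)*(-303)))) = 49083/(8471*(-303/2)) = (49083/8471)*(-2/303) = -32722/855571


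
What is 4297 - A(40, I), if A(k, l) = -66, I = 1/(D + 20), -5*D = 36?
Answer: 4363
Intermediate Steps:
D = -36/5 (D = -⅕*36 = -36/5 ≈ -7.2000)
I = 5/64 (I = 1/(-36/5 + 20) = 1/(64/5) = 5/64 ≈ 0.078125)
4297 - A(40, I) = 4297 - 1*(-66) = 4297 + 66 = 4363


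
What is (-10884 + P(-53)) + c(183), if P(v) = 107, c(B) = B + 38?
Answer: -10556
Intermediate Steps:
c(B) = 38 + B
(-10884 + P(-53)) + c(183) = (-10884 + 107) + (38 + 183) = -10777 + 221 = -10556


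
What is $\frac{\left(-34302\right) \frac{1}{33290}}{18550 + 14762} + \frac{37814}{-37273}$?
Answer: $- \frac{6989226478861}{6889022479840} \approx -1.0145$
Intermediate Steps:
$\frac{\left(-34302\right) \frac{1}{33290}}{18550 + 14762} + \frac{37814}{-37273} = \frac{\left(-34302\right) \frac{1}{33290}}{33312} + 37814 \left(- \frac{1}{37273}\right) = \left(- \frac{17151}{16645}\right) \frac{1}{33312} - \frac{37814}{37273} = - \frac{5717}{184826080} - \frac{37814}{37273} = - \frac{6989226478861}{6889022479840}$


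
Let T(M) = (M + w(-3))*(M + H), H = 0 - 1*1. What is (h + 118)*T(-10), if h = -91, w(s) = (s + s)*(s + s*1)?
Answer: -7722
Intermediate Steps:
H = -1 (H = 0 - 1 = -1)
w(s) = 4*s² (w(s) = (2*s)*(s + s) = (2*s)*(2*s) = 4*s²)
T(M) = (-1 + M)*(36 + M) (T(M) = (M + 4*(-3)²)*(M - 1) = (M + 4*9)*(-1 + M) = (M + 36)*(-1 + M) = (36 + M)*(-1 + M) = (-1 + M)*(36 + M))
(h + 118)*T(-10) = (-91 + 118)*(-36 + (-10)² + 35*(-10)) = 27*(-36 + 100 - 350) = 27*(-286) = -7722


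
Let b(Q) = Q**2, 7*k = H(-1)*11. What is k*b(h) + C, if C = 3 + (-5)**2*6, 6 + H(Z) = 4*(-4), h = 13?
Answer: -39827/7 ≈ -5689.6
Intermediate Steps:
H(Z) = -22 (H(Z) = -6 + 4*(-4) = -6 - 16 = -22)
k = -242/7 (k = (-22*11)/7 = (1/7)*(-242) = -242/7 ≈ -34.571)
C = 153 (C = 3 + 25*6 = 3 + 150 = 153)
k*b(h) + C = -242/7*13**2 + 153 = -242/7*169 + 153 = -40898/7 + 153 = -39827/7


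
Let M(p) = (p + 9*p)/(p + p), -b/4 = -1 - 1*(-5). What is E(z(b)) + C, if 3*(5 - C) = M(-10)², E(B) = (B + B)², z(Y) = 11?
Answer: 1442/3 ≈ 480.67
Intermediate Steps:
b = -16 (b = -4*(-1 - 1*(-5)) = -4*(-1 + 5) = -4*4 = -16)
M(p) = 5 (M(p) = (10*p)/((2*p)) = (10*p)*(1/(2*p)) = 5)
E(B) = 4*B² (E(B) = (2*B)² = 4*B²)
C = -10/3 (C = 5 - ⅓*5² = 5 - ⅓*25 = 5 - 25/3 = -10/3 ≈ -3.3333)
E(z(b)) + C = 4*11² - 10/3 = 4*121 - 10/3 = 484 - 10/3 = 1442/3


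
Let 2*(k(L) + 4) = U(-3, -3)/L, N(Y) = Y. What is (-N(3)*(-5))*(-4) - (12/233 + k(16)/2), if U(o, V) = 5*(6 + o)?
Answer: -869159/14912 ≈ -58.286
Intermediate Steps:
U(o, V) = 30 + 5*o
k(L) = -4 + 15/(2*L) (k(L) = -4 + ((30 + 5*(-3))/L)/2 = -4 + ((30 - 15)/L)/2 = -4 + (15/L)/2 = -4 + 15/(2*L))
(-N(3)*(-5))*(-4) - (12/233 + k(16)/2) = (-1*3*(-5))*(-4) - (12/233 + (-4 + (15/2)/16)/2) = -3*(-5)*(-4) - (12*(1/233) + (-4 + (15/2)*(1/16))*(1/2)) = 15*(-4) - (12/233 + (-4 + 15/32)*(1/2)) = -60 - (12/233 - 113/32*1/2) = -60 - (12/233 - 113/64) = -60 - 1*(-25561/14912) = -60 + 25561/14912 = -869159/14912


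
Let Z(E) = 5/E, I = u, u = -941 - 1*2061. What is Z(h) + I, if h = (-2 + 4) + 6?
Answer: -24011/8 ≈ -3001.4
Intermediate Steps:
u = -3002 (u = -941 - 2061 = -3002)
I = -3002
h = 8 (h = 2 + 6 = 8)
Z(h) + I = 5/8 - 3002 = -24011/8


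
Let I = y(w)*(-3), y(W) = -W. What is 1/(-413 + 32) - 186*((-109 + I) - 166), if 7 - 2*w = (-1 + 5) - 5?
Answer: 18637757/381 ≈ 48918.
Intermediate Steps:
w = 4 (w = 7/2 - ((-1 + 5) - 5)/2 = 7/2 - (4 - 5)/2 = 7/2 - ½*(-1) = 7/2 + ½ = 4)
I = 12 (I = -1*4*(-3) = -4*(-3) = 12)
1/(-413 + 32) - 186*((-109 + I) - 166) = 1/(-413 + 32) - 186*((-109 + 12) - 166) = 1/(-381) - 186*(-97 - 166) = -1/381 - 186*(-263) = -1/381 + 48918 = 18637757/381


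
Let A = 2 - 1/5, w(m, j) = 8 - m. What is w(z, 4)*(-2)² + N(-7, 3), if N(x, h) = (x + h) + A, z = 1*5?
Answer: 49/5 ≈ 9.8000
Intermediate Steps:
z = 5
A = 9/5 (A = 2 - 1*⅕ = 2 - ⅕ = 9/5 ≈ 1.8000)
N(x, h) = 9/5 + h + x (N(x, h) = (x + h) + 9/5 = (h + x) + 9/5 = 9/5 + h + x)
w(z, 4)*(-2)² + N(-7, 3) = (8 - 1*5)*(-2)² + (9/5 + 3 - 7) = (8 - 5)*4 - 11/5 = 3*4 - 11/5 = 12 - 11/5 = 49/5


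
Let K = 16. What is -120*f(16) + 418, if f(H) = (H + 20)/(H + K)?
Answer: 283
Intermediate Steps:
f(H) = (20 + H)/(16 + H) (f(H) = (H + 20)/(H + 16) = (20 + H)/(16 + H))
-120*f(16) + 418 = -120*(20 + 16)/(16 + 16) + 418 = -120*36/32 + 418 = -15*36/4 + 418 = -120*9/8 + 418 = -135 + 418 = 283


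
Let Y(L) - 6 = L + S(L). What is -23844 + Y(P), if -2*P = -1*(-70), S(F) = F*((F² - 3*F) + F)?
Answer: -69198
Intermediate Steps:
S(F) = F*(F² - 2*F)
P = -35 (P = -(-1)*(-70)/2 = -½*70 = -35)
Y(L) = 6 + L + L²*(-2 + L) (Y(L) = 6 + (L + L²*(-2 + L)) = 6 + L + L²*(-2 + L))
-23844 + Y(P) = -23844 + (6 - 35 + (-35)²*(-2 - 35)) = -23844 + (6 - 35 + 1225*(-37)) = -23844 + (6 - 35 - 45325) = -23844 - 45354 = -69198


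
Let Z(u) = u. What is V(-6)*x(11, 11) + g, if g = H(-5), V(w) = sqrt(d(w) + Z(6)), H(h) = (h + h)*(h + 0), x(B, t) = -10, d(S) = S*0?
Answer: 50 - 10*sqrt(6) ≈ 25.505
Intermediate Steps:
d(S) = 0
H(h) = 2*h**2 (H(h) = (2*h)*h = 2*h**2)
V(w) = sqrt(6) (V(w) = sqrt(0 + 6) = sqrt(6))
g = 50 (g = 2*(-5)**2 = 2*25 = 50)
V(-6)*x(11, 11) + g = sqrt(6)*(-10) + 50 = -10*sqrt(6) + 50 = 50 - 10*sqrt(6)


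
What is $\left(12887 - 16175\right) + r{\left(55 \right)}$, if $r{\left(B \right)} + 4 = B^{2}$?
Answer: $-267$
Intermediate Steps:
$r{\left(B \right)} = -4 + B^{2}$
$\left(12887 - 16175\right) + r{\left(55 \right)} = \left(12887 - 16175\right) - \left(4 - 55^{2}\right) = -3288 + \left(-4 + 3025\right) = -3288 + 3021 = -267$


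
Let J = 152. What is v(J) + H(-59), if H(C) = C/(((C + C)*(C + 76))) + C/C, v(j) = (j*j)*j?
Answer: 119401507/34 ≈ 3.5118e+6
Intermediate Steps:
v(j) = j**3 (v(j) = j**2*j = j**3)
H(C) = 1 + 1/(2*(76 + C)) (H(C) = C/(((2*C)*(76 + C))) + 1 = C/((2*C*(76 + C))) + 1 = C*(1/(2*C*(76 + C))) + 1 = 1/(2*(76 + C)) + 1 = 1 + 1/(2*(76 + C)))
v(J) + H(-59) = 152**3 + (153/2 - 59)/(76 - 59) = 3511808 + (35/2)/17 = 3511808 + (1/17)*(35/2) = 3511808 + 35/34 = 119401507/34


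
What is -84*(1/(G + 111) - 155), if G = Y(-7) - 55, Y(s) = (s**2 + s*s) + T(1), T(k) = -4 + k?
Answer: 1965936/151 ≈ 13019.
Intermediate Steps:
Y(s) = -3 + 2*s**2 (Y(s) = (s**2 + s*s) + (-4 + 1) = (s**2 + s**2) - 3 = 2*s**2 - 3 = -3 + 2*s**2)
G = 40 (G = (-3 + 2*(-7)**2) - 55 = (-3 + 2*49) - 55 = (-3 + 98) - 55 = 95 - 55 = 40)
-84*(1/(G + 111) - 155) = -84*(1/(40 + 111) - 155) = -84*(1/151 - 155) = -84*(-23404/151) = 1965936/151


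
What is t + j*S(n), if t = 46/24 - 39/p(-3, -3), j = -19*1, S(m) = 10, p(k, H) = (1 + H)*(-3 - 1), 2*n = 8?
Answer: -4631/24 ≈ -192.96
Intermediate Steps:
n = 4 (n = (1/2)*8 = 4)
p(k, H) = -4 - 4*H (p(k, H) = (1 + H)*(-4) = -4 - 4*H)
j = -19
t = -71/24 (t = 46/24 - 39/(-4 - 4*(-3)) = 46*(1/24) - 39/(-4 + 12) = 23/12 - 39/8 = -71/24 ≈ -2.9583)
t + j*S(n) = -71/24 - 19*10 = -71/24 - 190 = -4631/24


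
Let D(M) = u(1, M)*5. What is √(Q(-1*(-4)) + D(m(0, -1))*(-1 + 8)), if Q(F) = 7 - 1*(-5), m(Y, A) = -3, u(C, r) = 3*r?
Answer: I*√303 ≈ 17.407*I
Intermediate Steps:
D(M) = 15*M (D(M) = (3*M)*5 = 15*M)
Q(F) = 12 (Q(F) = 7 + 5 = 12)
√(Q(-1*(-4)) + D(m(0, -1))*(-1 + 8)) = √(12 + (15*(-3))*(-1 + 8)) = √(12 - 45*7) = √(12 - 315) = √(-303) = I*√303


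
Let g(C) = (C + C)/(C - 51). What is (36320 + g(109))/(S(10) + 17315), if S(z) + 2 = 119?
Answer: 1053389/505528 ≈ 2.0837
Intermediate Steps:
S(z) = 117 (S(z) = -2 + 119 = 117)
g(C) = 2*C/(-51 + C) (g(C) = (2*C)/(-51 + C) = 2*C/(-51 + C))
(36320 + g(109))/(S(10) + 17315) = (36320 + 2*109/(-51 + 109))/(117 + 17315) = (36320 + 2*109/58)/17432 = (36320 + 2*109*(1/58))*(1/17432) = (36320 + 109/29)*(1/17432) = (1053389/29)*(1/17432) = 1053389/505528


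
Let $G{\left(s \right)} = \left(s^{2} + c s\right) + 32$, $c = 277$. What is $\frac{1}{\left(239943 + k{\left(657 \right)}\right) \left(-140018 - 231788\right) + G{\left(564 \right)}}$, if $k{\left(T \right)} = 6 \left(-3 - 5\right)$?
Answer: $- \frac{1}{89193926014} \approx -1.1212 \cdot 10^{-11}$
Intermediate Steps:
$G{\left(s \right)} = 32 + s^{2} + 277 s$ ($G{\left(s \right)} = \left(s^{2} + 277 s\right) + 32 = 32 + s^{2} + 277 s$)
$k{\left(T \right)} = -48$ ($k{\left(T \right)} = 6 \left(-8\right) = -48$)
$\frac{1}{\left(239943 + k{\left(657 \right)}\right) \left(-140018 - 231788\right) + G{\left(564 \right)}} = \frac{1}{\left(239943 - 48\right) \left(-140018 - 231788\right) + \left(32 + 564^{2} + 277 \cdot 564\right)} = \frac{1}{239895 \left(-371806\right) + \left(32 + 318096 + 156228\right)} = \frac{1}{-89194400370 + 474356} = \frac{1}{-89193926014} = - \frac{1}{89193926014}$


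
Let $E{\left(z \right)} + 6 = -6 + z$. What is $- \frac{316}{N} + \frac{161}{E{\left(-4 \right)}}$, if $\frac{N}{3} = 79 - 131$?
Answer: $- \frac{5015}{624} \approx -8.0369$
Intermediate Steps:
$N = -156$ ($N = 3 \left(79 - 131\right) = 3 \left(-52\right) = -156$)
$E{\left(z \right)} = -12 + z$ ($E{\left(z \right)} = -6 + \left(-6 + z\right) = -12 + z$)
$- \frac{316}{N} + \frac{161}{E{\left(-4 \right)}} = - \frac{316}{-156} + \frac{161}{-12 - 4} = \left(-316\right) \left(- \frac{1}{156}\right) + \frac{161}{-16} = \frac{79}{39} + 161 \left(- \frac{1}{16}\right) = \frac{79}{39} - \frac{161}{16} = - \frac{5015}{624}$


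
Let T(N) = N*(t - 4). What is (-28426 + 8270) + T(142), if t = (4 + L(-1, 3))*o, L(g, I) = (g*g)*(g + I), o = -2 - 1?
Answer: -23280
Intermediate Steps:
o = -3
L(g, I) = g²*(I + g)
t = -18 (t = (4 + (-1)²*(3 - 1))*(-3) = (4 + 1*2)*(-3) = (4 + 2)*(-3) = 6*(-3) = -18)
T(N) = -22*N (T(N) = N*(-18 - 4) = N*(-22) = -22*N)
(-28426 + 8270) + T(142) = (-28426 + 8270) - 22*142 = -20156 - 3124 = -23280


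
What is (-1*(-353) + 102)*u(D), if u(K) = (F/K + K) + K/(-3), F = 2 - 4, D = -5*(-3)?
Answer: 13468/3 ≈ 4489.3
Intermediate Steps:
D = 15
F = -2
u(K) = -2/K + 2*K/3 (u(K) = (-2/K + K) + K/(-3) = (K - 2/K) + K*(-⅓) = (K - 2/K) - K/3 = -2/K + 2*K/3)
(-1*(-353) + 102)*u(D) = (-1*(-353) + 102)*(-2/15 + (⅔)*15) = (353 + 102)*(-2*1/15 + 10) = 455*(-2/15 + 10) = 455*(148/15) = 13468/3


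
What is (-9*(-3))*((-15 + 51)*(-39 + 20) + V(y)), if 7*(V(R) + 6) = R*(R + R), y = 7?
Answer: -18252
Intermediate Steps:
V(R) = -6 + 2*R²/7 (V(R) = -6 + (R*(R + R))/7 = -6 + (R*(2*R))/7 = -6 + (2*R²)/7 = -6 + 2*R²/7)
(-9*(-3))*((-15 + 51)*(-39 + 20) + V(y)) = (-9*(-3))*((-15 + 51)*(-39 + 20) + (-6 + (2/7)*7²)) = 27*(36*(-19) + (-6 + (2/7)*49)) = 27*(-684 + (-6 + 14)) = 27*(-684 + 8) = 27*(-676) = -18252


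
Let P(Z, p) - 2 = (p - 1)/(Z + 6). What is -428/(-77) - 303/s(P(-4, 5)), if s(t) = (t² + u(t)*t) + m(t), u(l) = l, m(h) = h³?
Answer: 5919/2464 ≈ 2.4022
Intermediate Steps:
P(Z, p) = 2 + (-1 + p)/(6 + Z) (P(Z, p) = 2 + (p - 1)/(Z + 6) = 2 + (-1 + p)/(6 + Z))
s(t) = t³ + 2*t² (s(t) = (t² + t*t) + t³ = (t² + t²) + t³ = 2*t² + t³ = t³ + 2*t²)
-428/(-77) - 303/s(P(-4, 5)) = -428/(-77) - 303*(6 - 4)²/((2 + (11 + 5 + 2*(-4))/(6 - 4))*(11 + 5 + 2*(-4))²) = -428*(-1/77) - 303*4/((2 + (11 + 5 - 8)/2)*(11 + 5 - 8)²) = 428/77 - 303*1/(16*(2 + (½)*8)) = 428/77 - 303*1/(16*(2 + 4)) = 428/77 - 303/(16*6) = 428/77 - 303/96 = 428/77 - 303*1/96 = 428/77 - 101/32 = 5919/2464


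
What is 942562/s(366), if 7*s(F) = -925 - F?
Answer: -6597934/1291 ≈ -5110.7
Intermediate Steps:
s(F) = -925/7 - F/7 (s(F) = (-925 - F)/7 = -925/7 - F/7)
942562/s(366) = 942562/(-925/7 - ⅐*366) = 942562/(-925/7 - 366/7) = 942562/(-1291/7) = 942562*(-7/1291) = -6597934/1291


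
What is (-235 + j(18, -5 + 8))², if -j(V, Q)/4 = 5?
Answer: 65025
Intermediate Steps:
j(V, Q) = -20 (j(V, Q) = -4*5 = -20)
(-235 + j(18, -5 + 8))² = (-235 - 20)² = (-255)² = 65025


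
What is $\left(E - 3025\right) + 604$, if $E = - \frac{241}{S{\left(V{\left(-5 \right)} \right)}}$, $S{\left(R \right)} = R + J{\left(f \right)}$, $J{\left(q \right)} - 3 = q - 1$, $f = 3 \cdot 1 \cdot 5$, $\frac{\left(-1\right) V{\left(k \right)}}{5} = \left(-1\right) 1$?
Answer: $- \frac{53503}{22} \approx -2432.0$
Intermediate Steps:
$V{\left(k \right)} = 5$ ($V{\left(k \right)} = - 5 \left(\left(-1\right) 1\right) = \left(-5\right) \left(-1\right) = 5$)
$f = 15$ ($f = 3 \cdot 5 = 15$)
$J{\left(q \right)} = 2 + q$ ($J{\left(q \right)} = 3 + \left(q - 1\right) = 3 + \left(-1 + q\right) = 2 + q$)
$S{\left(R \right)} = 17 + R$ ($S{\left(R \right)} = R + \left(2 + 15\right) = R + 17 = 17 + R$)
$E = - \frac{241}{22}$ ($E = - \frac{241}{17 + 5} = - \frac{241}{22} \approx -10.955$)
$\left(E - 3025\right) + 604 = \left(- \frac{241}{22} - 3025\right) + 604 = - \frac{66791}{22} + 604 = - \frac{53503}{22}$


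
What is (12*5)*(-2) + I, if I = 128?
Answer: 8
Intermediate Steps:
(12*5)*(-2) + I = (12*5)*(-2) + 128 = 60*(-2) + 128 = -120 + 128 = 8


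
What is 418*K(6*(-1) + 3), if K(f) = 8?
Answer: 3344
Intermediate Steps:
418*K(6*(-1) + 3) = 418*8 = 3344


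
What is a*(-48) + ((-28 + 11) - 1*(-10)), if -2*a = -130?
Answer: -3127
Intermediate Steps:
a = 65 (a = -½*(-130) = 65)
a*(-48) + ((-28 + 11) - 1*(-10)) = 65*(-48) + ((-28 + 11) - 1*(-10)) = -3120 + (-17 + 10) = -3120 - 7 = -3127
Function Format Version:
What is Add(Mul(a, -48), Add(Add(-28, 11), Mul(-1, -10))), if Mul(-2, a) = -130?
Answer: -3127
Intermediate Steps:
a = 65 (a = Mul(Rational(-1, 2), -130) = 65)
Add(Mul(a, -48), Add(Add(-28, 11), Mul(-1, -10))) = Add(Mul(65, -48), Add(Add(-28, 11), Mul(-1, -10))) = Add(-3120, Add(-17, 10)) = Add(-3120, -7) = -3127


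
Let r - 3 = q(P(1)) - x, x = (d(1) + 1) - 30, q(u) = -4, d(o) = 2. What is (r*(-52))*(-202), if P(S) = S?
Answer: 273104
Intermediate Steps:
x = -27 (x = (2 + 1) - 30 = 3 - 30 = -27)
r = 26 (r = 3 + (-4 - 1*(-27)) = 3 + (-4 + 27) = 3 + 23 = 26)
(r*(-52))*(-202) = (26*(-52))*(-202) = -1352*(-202) = 273104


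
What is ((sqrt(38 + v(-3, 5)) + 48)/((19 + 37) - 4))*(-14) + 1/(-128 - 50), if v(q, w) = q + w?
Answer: -29917/2314 - 7*sqrt(10)/13 ≈ -14.631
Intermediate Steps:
((sqrt(38 + v(-3, 5)) + 48)/((19 + 37) - 4))*(-14) + 1/(-128 - 50) = ((sqrt(38 + (-3 + 5)) + 48)/((19 + 37) - 4))*(-14) + 1/(-128 - 50) = ((sqrt(38 + 2) + 48)/(56 - 4))*(-14) + 1/(-178) = ((sqrt(40) + 48)/52)*(-14) - 1/178 = ((2*sqrt(10) + 48)*(1/52))*(-14) - 1/178 = ((48 + 2*sqrt(10))*(1/52))*(-14) - 1/178 = (12/13 + sqrt(10)/26)*(-14) - 1/178 = (-168/13 - 7*sqrt(10)/13) - 1/178 = -29917/2314 - 7*sqrt(10)/13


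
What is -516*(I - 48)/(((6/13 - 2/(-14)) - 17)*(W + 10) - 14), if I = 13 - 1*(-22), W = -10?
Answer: -3354/7 ≈ -479.14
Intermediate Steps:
I = 35 (I = 13 + 22 = 35)
-516*(I - 48)/(((6/13 - 2/(-14)) - 17)*(W + 10) - 14) = -516*(35 - 48)/(((6/13 - 2/(-14)) - 17)*(-10 + 10) - 14) = -(-6708)/(((6*(1/13) - 2*(-1/14)) - 17)*0 - 14) = -(-6708)/(((6/13 + ⅐) - 17)*0 - 14) = -(-6708)/((55/91 - 17)*0 - 14) = -(-6708)/(-1492/91*0 - 14) = -(-6708)/(0 - 14) = -(-6708)/(-14) = -(-6708)*(-1)/14 = -516*13/14 = -3354/7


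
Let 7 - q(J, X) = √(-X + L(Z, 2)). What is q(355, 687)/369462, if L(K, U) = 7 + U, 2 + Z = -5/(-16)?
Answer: 7/369462 - I*√678/369462 ≈ 1.8946e-5 - 7.0477e-5*I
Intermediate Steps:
Z = -27/16 (Z = -2 - 5/(-16) = -2 - 5*(-1/16) = -2 + 5/16 = -27/16 ≈ -1.6875)
q(J, X) = 7 - √(9 - X) (q(J, X) = 7 - √(-X + (7 + 2)) = 7 - √(-X + 9) = 7 - √(9 - X))
q(355, 687)/369462 = (7 - √(9 - 1*687))/369462 = (7 - √(9 - 687))*(1/369462) = (7 - √(-678))*(1/369462) = (7 - I*√678)*(1/369462) = 7/369462 - I*√678/369462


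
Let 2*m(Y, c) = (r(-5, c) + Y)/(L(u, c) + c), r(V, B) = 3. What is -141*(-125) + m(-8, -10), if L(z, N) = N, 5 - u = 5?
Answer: 141001/8 ≈ 17625.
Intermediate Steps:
u = 0 (u = 5 - 1*5 = 5 - 5 = 0)
m(Y, c) = (3 + Y)/(4*c) (m(Y, c) = ((3 + Y)/(c + c))/2 = ((3 + Y)/((2*c)))/2 = ((3 + Y)*(1/(2*c)))/2 = ((3 + Y)/(2*c))/2 = (3 + Y)/(4*c))
-141*(-125) + m(-8, -10) = -141*(-125) + (¼)*(3 - 8)/(-10) = 17625 + (¼)*(-⅒)*(-5) = 17625 + ⅛ = 141001/8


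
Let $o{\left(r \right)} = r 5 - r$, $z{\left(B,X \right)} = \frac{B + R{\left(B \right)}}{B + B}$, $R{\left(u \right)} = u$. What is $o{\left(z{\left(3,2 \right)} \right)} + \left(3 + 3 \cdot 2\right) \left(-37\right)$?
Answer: $-329$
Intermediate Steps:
$z{\left(B,X \right)} = 1$ ($z{\left(B,X \right)} = \frac{B + B}{B + B} = \frac{2 B}{2 B} = 2 B \frac{1}{2 B} = 1$)
$o{\left(r \right)} = 4 r$ ($o{\left(r \right)} = 5 r - r = 4 r$)
$o{\left(z{\left(3,2 \right)} \right)} + \left(3 + 3 \cdot 2\right) \left(-37\right) = 4 \cdot 1 + \left(3 + 3 \cdot 2\right) \left(-37\right) = 4 + \left(3 + 6\right) \left(-37\right) = 4 + 9 \left(-37\right) = 4 - 333 = -329$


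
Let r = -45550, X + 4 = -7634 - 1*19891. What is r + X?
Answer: -73079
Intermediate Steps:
X = -27529 (X = -4 + (-7634 - 1*19891) = -4 + (-7634 - 19891) = -4 - 27525 = -27529)
r + X = -45550 - 27529 = -73079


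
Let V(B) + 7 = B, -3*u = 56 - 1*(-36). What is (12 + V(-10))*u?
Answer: 460/3 ≈ 153.33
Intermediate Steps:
u = -92/3 (u = -(56 - 1*(-36))/3 = -(56 + 36)/3 = -⅓*92 = -92/3 ≈ -30.667)
V(B) = -7 + B
(12 + V(-10))*u = (12 + (-7 - 10))*(-92/3) = (12 - 17)*(-92/3) = -5*(-92/3) = 460/3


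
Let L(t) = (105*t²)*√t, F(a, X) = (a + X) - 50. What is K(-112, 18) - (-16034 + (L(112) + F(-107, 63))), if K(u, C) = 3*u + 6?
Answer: 15798 - 5268480*√7 ≈ -1.3923e+7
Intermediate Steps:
F(a, X) = -50 + X + a (F(a, X) = (X + a) - 50 = -50 + X + a)
L(t) = 105*t^(5/2)
K(u, C) = 6 + 3*u
K(-112, 18) - (-16034 + (L(112) + F(-107, 63))) = (6 + 3*(-112)) - (-16034 + (105*112^(5/2) + (-50 + 63 - 107))) = (6 - 336) - (-16034 + (105*(50176*√7) - 94)) = -330 - (-16034 + (5268480*√7 - 94)) = -330 - (-16034 + (-94 + 5268480*√7)) = -330 - (-16128 + 5268480*√7) = -330 + (16128 - 5268480*√7) = 15798 - 5268480*√7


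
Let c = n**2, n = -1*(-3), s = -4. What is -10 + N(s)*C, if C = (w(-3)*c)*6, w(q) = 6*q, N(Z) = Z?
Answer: 3878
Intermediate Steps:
n = 3
c = 9 (c = 3**2 = 9)
C = -972 (C = ((6*(-3))*9)*6 = -18*9*6 = -162*6 = -972)
-10 + N(s)*C = -10 - 4*(-972) = -10 + 3888 = 3878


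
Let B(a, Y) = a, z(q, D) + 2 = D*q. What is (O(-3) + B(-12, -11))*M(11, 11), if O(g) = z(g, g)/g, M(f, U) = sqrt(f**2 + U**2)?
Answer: -473*sqrt(2)/3 ≈ -222.97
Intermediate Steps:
z(q, D) = -2 + D*q
M(f, U) = sqrt(U**2 + f**2)
O(g) = (-2 + g**2)/g (O(g) = (-2 + g*g)/g = (-2 + g**2)/g)
(O(-3) + B(-12, -11))*M(11, 11) = ((-3 - 2/(-3)) - 12)*sqrt(11**2 + 11**2) = ((-3 - 2*(-1/3)) - 12)*sqrt(121 + 121) = ((-3 + 2/3) - 12)*sqrt(242) = (-7/3 - 12)*(11*sqrt(2)) = -473*sqrt(2)/3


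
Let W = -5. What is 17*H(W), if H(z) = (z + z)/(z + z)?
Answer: 17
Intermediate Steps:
H(z) = 1 (H(z) = (2*z)/((2*z)) = (2*z)*(1/(2*z)) = 1)
17*H(W) = 17*1 = 17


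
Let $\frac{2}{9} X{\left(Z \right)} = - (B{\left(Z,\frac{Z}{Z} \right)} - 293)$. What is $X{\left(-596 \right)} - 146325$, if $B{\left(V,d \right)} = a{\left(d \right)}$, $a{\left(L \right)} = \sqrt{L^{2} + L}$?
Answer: $- \frac{290013}{2} - \frac{9 \sqrt{2}}{2} \approx -1.4501 \cdot 10^{5}$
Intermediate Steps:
$a{\left(L \right)} = \sqrt{L + L^{2}}$
$B{\left(V,d \right)} = \sqrt{d \left(1 + d\right)}$
$X{\left(Z \right)} = \frac{2637}{2} - \frac{9 \sqrt{2}}{2}$ ($X{\left(Z \right)} = \frac{9 \left(- (\sqrt{\frac{Z}{Z} \left(1 + \frac{Z}{Z}\right)} - 293)\right)}{2} = \frac{9 \left(- (\sqrt{1 \left(1 + 1\right)} - 293)\right)}{2} = \frac{9 \left(- (\sqrt{1 \cdot 2} - 293)\right)}{2} = \frac{9 \left(- (\sqrt{2} - 293)\right)}{2} = \frac{9 \left(- (-293 + \sqrt{2})\right)}{2} = \frac{9 \left(293 - \sqrt{2}\right)}{2} = \frac{2637}{2} - \frac{9 \sqrt{2}}{2}$)
$X{\left(-596 \right)} - 146325 = \left(\frac{2637}{2} - \frac{9 \sqrt{2}}{2}\right) - 146325 = - \frac{290013}{2} - \frac{9 \sqrt{2}}{2}$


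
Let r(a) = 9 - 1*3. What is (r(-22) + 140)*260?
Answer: 37960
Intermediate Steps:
r(a) = 6 (r(a) = 9 - 3 = 6)
(r(-22) + 140)*260 = (6 + 140)*260 = 146*260 = 37960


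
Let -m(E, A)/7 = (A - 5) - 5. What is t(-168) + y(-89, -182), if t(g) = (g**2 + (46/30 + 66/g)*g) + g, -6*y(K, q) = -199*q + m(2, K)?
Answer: 651377/30 ≈ 21713.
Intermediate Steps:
m(E, A) = 70 - 7*A (m(E, A) = -7*((A - 5) - 5) = -7*((-5 + A) - 5) = -7*(-10 + A) = 70 - 7*A)
y(K, q) = -35/3 + 7*K/6 + 199*q/6 (y(K, q) = -(-199*q + (70 - 7*K))/6 = -(70 - 199*q - 7*K)/6 = -35/3 + 7*K/6 + 199*q/6)
t(g) = g + g**2 + g*(23/15 + 66/g) (t(g) = (g**2 + (46*(1/30) + 66/g)*g) + g = (g**2 + (23/15 + 66/g)*g) + g = (g**2 + g*(23/15 + 66/g)) + g = g + g**2 + g*(23/15 + 66/g))
t(-168) + y(-89, -182) = (66 + (-168)**2 + (38/15)*(-168)) + (-35/3 + (7/6)*(-89) + (199/6)*(-182)) = (66 + 28224 - 2128/5) + (-35/3 - 623/6 - 18109/3) = 139322/5 - 36911/6 = 651377/30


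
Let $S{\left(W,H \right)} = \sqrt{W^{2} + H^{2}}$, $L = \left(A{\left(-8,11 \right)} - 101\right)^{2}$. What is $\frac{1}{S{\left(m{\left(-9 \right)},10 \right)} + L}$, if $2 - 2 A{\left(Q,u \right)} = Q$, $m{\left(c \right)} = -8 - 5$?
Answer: $\frac{9216}{84934387} - \frac{\sqrt{269}}{84934387} \approx 0.00010831$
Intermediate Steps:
$m{\left(c \right)} = -13$ ($m{\left(c \right)} = -8 - 5 = -13$)
$A{\left(Q,u \right)} = 1 - \frac{Q}{2}$
$L = 9216$ ($L = \left(\left(1 - -4\right) - 101\right)^{2} = \left(\left(1 + 4\right) - 101\right)^{2} = \left(5 - 101\right)^{2} = \left(-96\right)^{2} = 9216$)
$S{\left(W,H \right)} = \sqrt{H^{2} + W^{2}}$
$\frac{1}{S{\left(m{\left(-9 \right)},10 \right)} + L} = \frac{1}{\sqrt{10^{2} + \left(-13\right)^{2}} + 9216} = \frac{1}{\sqrt{100 + 169} + 9216} = \frac{1}{\sqrt{269} + 9216} = \frac{1}{9216 + \sqrt{269}}$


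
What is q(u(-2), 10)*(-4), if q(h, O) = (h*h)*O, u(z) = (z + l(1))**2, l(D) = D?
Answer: -40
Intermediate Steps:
u(z) = (1 + z)**2 (u(z) = (z + 1)**2 = (1 + z)**2)
q(h, O) = O*h**2 (q(h, O) = h**2*O = O*h**2)
q(u(-2), 10)*(-4) = (10*((1 - 2)**2)**2)*(-4) = (10*((-1)**2)**2)*(-4) = (10*1**2)*(-4) = (10*1)*(-4) = 10*(-4) = -40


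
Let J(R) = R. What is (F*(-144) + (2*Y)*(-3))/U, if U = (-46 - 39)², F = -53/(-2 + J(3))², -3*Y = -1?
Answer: 1526/1445 ≈ 1.0561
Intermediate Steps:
Y = ⅓ (Y = -⅓*(-1) = ⅓ ≈ 0.33333)
F = -53 (F = -53/(-2 + 3)² = -53/(1²) = -53/1 = -53*1 = -53)
U = 7225 (U = (-85)² = 7225)
(F*(-144) + (2*Y)*(-3))/U = (-53*(-144) + (2*(⅓))*(-3))/7225 = (7632 + (⅔)*(-3))*(1/7225) = (7632 - 2)*(1/7225) = 7630*(1/7225) = 1526/1445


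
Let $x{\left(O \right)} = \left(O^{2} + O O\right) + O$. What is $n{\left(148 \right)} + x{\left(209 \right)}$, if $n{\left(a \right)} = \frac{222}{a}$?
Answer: $\frac{175145}{2} \approx 87573.0$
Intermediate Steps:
$x{\left(O \right)} = O + 2 O^{2}$ ($x{\left(O \right)} = \left(O^{2} + O^{2}\right) + O = 2 O^{2} + O = O + 2 O^{2}$)
$n{\left(148 \right)} + x{\left(209 \right)} = \frac{222}{148} + 209 \left(1 + 2 \cdot 209\right) = 222 \cdot \frac{1}{148} + 209 \left(1 + 418\right) = \frac{3}{2} + 209 \cdot 419 = \frac{3}{2} + 87571 = \frac{175145}{2}$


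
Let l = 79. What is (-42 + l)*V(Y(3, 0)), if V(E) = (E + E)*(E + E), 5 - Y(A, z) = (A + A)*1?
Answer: 148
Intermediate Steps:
Y(A, z) = 5 - 2*A (Y(A, z) = 5 - (A + A) = 5 - 2*A)
V(E) = 4*E² (V(E) = (2*E)*(2*E) = 4*E²)
(-42 + l)*V(Y(3, 0)) = (-42 + 79)*(4*(5 - 2*3)²) = 37*(4*(5 - 6)²) = 37*(4*(-1)²) = 37*(4*1) = 37*4 = 148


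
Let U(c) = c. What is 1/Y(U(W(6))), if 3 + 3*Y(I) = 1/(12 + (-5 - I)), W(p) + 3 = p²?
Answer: -78/79 ≈ -0.98734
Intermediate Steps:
W(p) = -3 + p²
Y(I) = -1 + 1/(3*(7 - I)) (Y(I) = -1 + 1/(3*(12 + (-5 - I))) = -1 + 1/(3*(7 - I)))
1/Y(U(W(6))) = 1/((20/3 - (-3 + 6²))/(-7 + (-3 + 6²))) = 1/((20/3 - (-3 + 36))/(-7 + (-3 + 36))) = 1/((20/3 - 1*33)/(-7 + 33)) = 1/((20/3 - 33)/26) = 1/((1/26)*(-79/3)) = 1/(-79/78) = -78/79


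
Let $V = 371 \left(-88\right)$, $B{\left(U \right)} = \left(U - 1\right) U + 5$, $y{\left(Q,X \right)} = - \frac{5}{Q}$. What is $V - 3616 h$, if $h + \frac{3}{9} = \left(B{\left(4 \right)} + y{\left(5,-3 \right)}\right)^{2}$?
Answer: $- \frac{2871416}{3} \approx -9.5714 \cdot 10^{5}$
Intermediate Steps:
$B{\left(U \right)} = 5 + U \left(-1 + U\right)$ ($B{\left(U \right)} = \left(-1 + U\right) U + 5 = U \left(-1 + U\right) + 5 = 5 + U \left(-1 + U\right)$)
$V = -32648$
$h = \frac{767}{3}$ ($h = - \frac{1}{3} + \left(\left(5 + 4^{2} - 4\right) - \frac{5}{5}\right)^{2} = - \frac{1}{3} + \left(\left(5 + 16 - 4\right) - 1\right)^{2} = - \frac{1}{3} + \left(17 - 1\right)^{2} = - \frac{1}{3} + 16^{2} = - \frac{1}{3} + 256 = \frac{767}{3} \approx 255.67$)
$V - 3616 h = -32648 - \frac{2773472}{3} = - \frac{2871416}{3}$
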